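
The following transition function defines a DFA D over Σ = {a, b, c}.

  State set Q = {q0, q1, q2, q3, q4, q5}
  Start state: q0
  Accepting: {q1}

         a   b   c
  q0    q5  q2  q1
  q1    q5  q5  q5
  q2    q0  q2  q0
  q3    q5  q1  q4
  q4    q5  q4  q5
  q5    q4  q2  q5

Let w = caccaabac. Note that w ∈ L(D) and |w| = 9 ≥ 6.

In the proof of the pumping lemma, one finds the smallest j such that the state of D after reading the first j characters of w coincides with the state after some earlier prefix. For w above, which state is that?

Run of D on w = c a c c a a b a c:
  step 0: q0  (start)
  step 1: q1  (read c: q0→q1)
  step 2: q5  (read a: q1→q5)
  step 3: q5  (read c: q5→q5)   ← first repeat (q5 seen earlier)
  step 4: q5  (read c: q5→q5)
  step 5: q4  (read a: q5→q4)
  step 6: q5  (read a: q4→q5)
  step 7: q2  (read b: q5→q2)
  step 8: q0  (read a: q2→q0)
  step 9: q1  (read c: q0→q1)

The earliest repeat is at step j = 3: D is in q5, which it already visited at step i = 2.
With |Q| = 6, pigeonhole forces a state repeat no later than step 6; the substring read between the first and second visits to that state can be pumped.

q5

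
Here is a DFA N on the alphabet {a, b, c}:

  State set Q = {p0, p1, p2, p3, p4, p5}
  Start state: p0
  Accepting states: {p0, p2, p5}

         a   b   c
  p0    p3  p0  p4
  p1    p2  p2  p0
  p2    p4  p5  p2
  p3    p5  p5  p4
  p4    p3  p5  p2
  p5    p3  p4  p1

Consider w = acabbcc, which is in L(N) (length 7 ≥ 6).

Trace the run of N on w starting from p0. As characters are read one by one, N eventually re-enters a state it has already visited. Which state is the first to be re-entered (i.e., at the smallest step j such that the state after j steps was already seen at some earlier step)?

p3

State sequence: p0 -a-> p3 -c-> p4 -a-> p3 -b-> p5 -b-> p4 -c-> p2 -c-> p2
First repeat at step 3: p3 was already visited.

The earliest repeat is at step j = 3: N is in p3, which it already visited at step i = 1.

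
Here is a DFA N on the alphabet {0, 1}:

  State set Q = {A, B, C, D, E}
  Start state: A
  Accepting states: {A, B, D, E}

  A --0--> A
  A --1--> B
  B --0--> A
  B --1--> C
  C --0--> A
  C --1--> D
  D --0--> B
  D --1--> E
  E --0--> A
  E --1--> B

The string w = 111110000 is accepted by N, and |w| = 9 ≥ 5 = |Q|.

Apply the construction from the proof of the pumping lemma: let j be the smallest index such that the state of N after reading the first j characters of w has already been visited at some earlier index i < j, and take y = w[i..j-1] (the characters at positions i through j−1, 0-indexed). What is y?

1111

Run of N on w = 1 1 1 1 1 0 0 0 0:
  step 0: A  (start)
  step 1: B  (read 1: A→B)
  step 2: C  (read 1: B→C)
  step 3: D  (read 1: C→D)
  step 4: E  (read 1: D→E)
  step 5: B  (read 1: E→B)   ← first repeat (B seen earlier)
  step 6: A  (read 0: B→A)
  step 7: A  (read 0: A→A)
  step 8: A  (read 0: A→A)
  step 9: A  (read 0: A→A)

So i = 1, j = 5, giving x = w[0:1] = 1, y = w[1:5] = 1111, z = w[5:9] = 0000.
Check: |xy| = 5 ≤ 5 and |y| = 4 ≥ 1. Reading y takes N from B back to B, so every xyⁱz is accepted.
The DFA has 5 states, so the proof of the pumping lemma guarantees a repeated state among the first 5+1 visited; the segment between the two visits is the pumpable y.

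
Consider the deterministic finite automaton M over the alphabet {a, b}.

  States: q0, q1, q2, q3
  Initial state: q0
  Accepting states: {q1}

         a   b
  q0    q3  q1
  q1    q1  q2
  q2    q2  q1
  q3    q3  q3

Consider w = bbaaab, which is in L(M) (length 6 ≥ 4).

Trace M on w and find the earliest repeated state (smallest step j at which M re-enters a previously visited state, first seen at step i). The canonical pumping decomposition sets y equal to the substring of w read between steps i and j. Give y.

a

Run of M on w = b b a a a b:
  step 0: q0  (start)
  step 1: q1  (read b: q0→q1)
  step 2: q2  (read b: q1→q2)
  step 3: q2  (read a: q2→q2)   ← first repeat (q2 seen earlier)
  step 4: q2  (read a: q2→q2)
  step 5: q2  (read a: q2→q2)
  step 6: q1  (read b: q2→q1)

So i = 2, j = 3, giving x = w[0:2] = bb, y = w[2:3] = a, z = w[3:6] = aab.
Check: |xy| = 3 ≤ 4 and |y| = 1 ≥ 1. Reading y takes M from q2 back to q2, so every xyⁱz is accepted.
Since M has 4 states, any run of length ≥ 4 visits 4+1 states, so by pigeonhole some state repeats within the first 4 steps — that repeat gives the pumpable loop.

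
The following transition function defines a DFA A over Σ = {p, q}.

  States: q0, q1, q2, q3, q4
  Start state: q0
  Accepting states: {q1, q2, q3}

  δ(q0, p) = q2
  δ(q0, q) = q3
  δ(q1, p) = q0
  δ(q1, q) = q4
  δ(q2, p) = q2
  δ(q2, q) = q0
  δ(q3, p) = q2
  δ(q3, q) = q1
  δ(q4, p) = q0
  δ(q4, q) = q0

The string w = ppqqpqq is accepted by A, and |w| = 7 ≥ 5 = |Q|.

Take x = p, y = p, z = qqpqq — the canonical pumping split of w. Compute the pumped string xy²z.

xy^2z = p·p·p·qqpqq = pppqqpqq.
Reading y = p takes A from q2 back to q2, so after x·y·y the machine is still in q2, and z then leads to the accepting state q3. Hence pppqqpqq ∈ L(A).

pppqqpqq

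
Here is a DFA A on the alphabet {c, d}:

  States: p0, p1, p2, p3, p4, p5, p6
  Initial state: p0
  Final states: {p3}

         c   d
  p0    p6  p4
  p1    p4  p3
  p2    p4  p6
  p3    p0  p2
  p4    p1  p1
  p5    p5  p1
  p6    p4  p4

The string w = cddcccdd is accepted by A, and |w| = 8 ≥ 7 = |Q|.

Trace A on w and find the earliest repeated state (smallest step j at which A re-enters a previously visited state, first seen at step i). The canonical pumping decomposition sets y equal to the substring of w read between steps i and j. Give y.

dc

State sequence: p0 -c-> p6 -d-> p4 -d-> p1 -c-> p4 -c-> p1 -c-> p4 -d-> p1 -d-> p3
First repeat at step 4: p4 was already visited.

So i = 2, j = 4, giving x = w[0:2] = cd, y = w[2:4] = dc, z = w[4:8] = ccdd.
Check: |xy| = 4 ≤ 7 and |y| = 2 ≥ 1. Reading y takes A from p4 back to p4, so every xyⁱz is accepted.
The DFA has 7 states, so the proof of the pumping lemma guarantees a repeated state among the first 7+1 visited; the segment between the two visits is the pumpable y.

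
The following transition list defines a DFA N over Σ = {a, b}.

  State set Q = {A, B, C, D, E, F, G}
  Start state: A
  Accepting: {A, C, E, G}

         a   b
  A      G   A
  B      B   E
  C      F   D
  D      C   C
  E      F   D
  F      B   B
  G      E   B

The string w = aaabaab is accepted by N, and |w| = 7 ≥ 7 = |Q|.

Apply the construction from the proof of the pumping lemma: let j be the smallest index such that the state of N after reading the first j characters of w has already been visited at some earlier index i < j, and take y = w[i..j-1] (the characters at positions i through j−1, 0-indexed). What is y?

a

Run of N on w = a a a b a a b:
  step 0: A  (start)
  step 1: G  (read a: A→G)
  step 2: E  (read a: G→E)
  step 3: F  (read a: E→F)
  step 4: B  (read b: F→B)
  step 5: B  (read a: B→B)   ← first repeat (B seen earlier)
  step 6: B  (read a: B→B)
  step 7: E  (read b: B→E)

So i = 4, j = 5, giving x = w[0:4] = aaab, y = w[4:5] = a, z = w[5:7] = ab.
Check: |xy| = 5 ≤ 7 and |y| = 1 ≥ 1. Reading y takes N from B back to B, so every xyⁱz is accepted.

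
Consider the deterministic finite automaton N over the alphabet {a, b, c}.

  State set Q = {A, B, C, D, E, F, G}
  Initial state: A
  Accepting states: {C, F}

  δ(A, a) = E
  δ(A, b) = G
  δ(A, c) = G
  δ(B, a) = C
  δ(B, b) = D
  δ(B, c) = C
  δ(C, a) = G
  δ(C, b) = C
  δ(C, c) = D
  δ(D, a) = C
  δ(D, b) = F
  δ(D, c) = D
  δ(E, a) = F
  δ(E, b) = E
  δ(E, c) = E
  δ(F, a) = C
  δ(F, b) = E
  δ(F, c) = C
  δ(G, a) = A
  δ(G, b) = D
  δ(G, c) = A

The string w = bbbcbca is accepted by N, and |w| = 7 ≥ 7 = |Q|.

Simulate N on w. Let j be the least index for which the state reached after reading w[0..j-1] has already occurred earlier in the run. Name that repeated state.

C

Run of N on w = b b b c b c a:
  step 0: A  (start)
  step 1: G  (read b: A→G)
  step 2: D  (read b: G→D)
  step 3: F  (read b: D→F)
  step 4: C  (read c: F→C)
  step 5: C  (read b: C→C)   ← first repeat (C seen earlier)
  step 6: D  (read c: C→D)
  step 7: C  (read a: D→C)

The earliest repeat is at step j = 5: N is in C, which it already visited at step i = 4.
With |Q| = 7, pigeonhole forces a state repeat no later than step 7; the substring read between the first and second visits to that state can be pumped.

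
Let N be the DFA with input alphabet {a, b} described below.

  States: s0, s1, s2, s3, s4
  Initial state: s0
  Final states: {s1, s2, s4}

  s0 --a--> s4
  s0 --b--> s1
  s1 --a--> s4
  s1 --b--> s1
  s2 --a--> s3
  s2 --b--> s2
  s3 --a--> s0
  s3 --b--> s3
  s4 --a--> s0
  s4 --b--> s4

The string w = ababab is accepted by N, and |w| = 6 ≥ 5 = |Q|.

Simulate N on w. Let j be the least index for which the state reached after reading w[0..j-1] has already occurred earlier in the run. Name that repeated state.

s4

Run of N on w = a b a b a b:
  step 0: s0  (start)
  step 1: s4  (read a: s0→s4)
  step 2: s4  (read b: s4→s4)   ← first repeat (s4 seen earlier)
  step 3: s0  (read a: s4→s0)
  step 4: s1  (read b: s0→s1)
  step 5: s4  (read a: s1→s4)
  step 6: s4  (read b: s4→s4)

The earliest repeat is at step j = 2: N is in s4, which it already visited at step i = 1.
With |Q| = 5, pigeonhole forces a state repeat no later than step 5; the substring read between the first and second visits to that state can be pumped.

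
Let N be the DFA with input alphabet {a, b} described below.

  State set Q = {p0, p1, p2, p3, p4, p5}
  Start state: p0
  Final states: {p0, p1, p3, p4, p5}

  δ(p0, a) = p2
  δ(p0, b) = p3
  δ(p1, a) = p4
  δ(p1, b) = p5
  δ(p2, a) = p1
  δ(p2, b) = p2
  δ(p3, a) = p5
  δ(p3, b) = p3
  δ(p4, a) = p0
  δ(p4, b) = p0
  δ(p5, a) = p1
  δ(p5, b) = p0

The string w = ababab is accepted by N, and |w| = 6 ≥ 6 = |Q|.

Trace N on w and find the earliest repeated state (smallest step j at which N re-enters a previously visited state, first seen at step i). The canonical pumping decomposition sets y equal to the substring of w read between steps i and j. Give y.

Run of N on w = a b a b a b:
  step 0: p0  (start)
  step 1: p2  (read a: p0→p2)
  step 2: p2  (read b: p2→p2)   ← first repeat (p2 seen earlier)
  step 3: p1  (read a: p2→p1)
  step 4: p5  (read b: p1→p5)
  step 5: p1  (read a: p5→p1)
  step 6: p5  (read b: p1→p5)

So i = 1, j = 2, giving x = w[0:1] = a, y = w[1:2] = b, z = w[2:6] = abab.
Check: |xy| = 2 ≤ 6 and |y| = 1 ≥ 1. Reading y takes N from p2 back to p2, so every xyⁱz is accepted.
Since N has 6 states, any run of length ≥ 6 visits 6+1 states, so by pigeonhole some state repeats within the first 6 steps — that repeat gives the pumpable loop.

b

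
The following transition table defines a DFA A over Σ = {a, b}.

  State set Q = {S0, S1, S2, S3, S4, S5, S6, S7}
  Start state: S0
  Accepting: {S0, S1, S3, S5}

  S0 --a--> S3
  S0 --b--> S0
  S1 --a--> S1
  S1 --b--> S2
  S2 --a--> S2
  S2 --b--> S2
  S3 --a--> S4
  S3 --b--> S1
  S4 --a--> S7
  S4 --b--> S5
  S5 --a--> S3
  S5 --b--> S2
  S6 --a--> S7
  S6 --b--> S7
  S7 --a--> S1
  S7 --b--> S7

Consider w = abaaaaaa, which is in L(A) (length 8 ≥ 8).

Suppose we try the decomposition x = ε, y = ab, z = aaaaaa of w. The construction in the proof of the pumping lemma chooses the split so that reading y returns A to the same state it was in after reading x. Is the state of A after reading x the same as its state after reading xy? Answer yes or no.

State sequence: S0 -a-> S3 -b-> S1

After x (step 0): S0. After xy (step 2): S1.
They differ (S0 ≠ S1), so y is not a cycle from the state after x; this split is not the one the pumping-lemma construction produces, and pumping y need not keep the string in L(A).

no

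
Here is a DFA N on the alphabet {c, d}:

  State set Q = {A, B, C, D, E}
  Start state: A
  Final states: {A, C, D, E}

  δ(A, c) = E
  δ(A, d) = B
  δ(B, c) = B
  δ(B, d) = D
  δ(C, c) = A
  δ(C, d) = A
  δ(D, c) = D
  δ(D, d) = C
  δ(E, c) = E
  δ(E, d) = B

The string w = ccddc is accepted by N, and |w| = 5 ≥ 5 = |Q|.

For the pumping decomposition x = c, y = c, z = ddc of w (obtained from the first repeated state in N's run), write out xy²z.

cccddc

xy^2z = c·c·c·ddc = cccddc.
Reading y = c takes N from E back to E, so after x·y·y the machine is still in E, and z then leads to the accepting state D. Hence cccddc ∈ L(N).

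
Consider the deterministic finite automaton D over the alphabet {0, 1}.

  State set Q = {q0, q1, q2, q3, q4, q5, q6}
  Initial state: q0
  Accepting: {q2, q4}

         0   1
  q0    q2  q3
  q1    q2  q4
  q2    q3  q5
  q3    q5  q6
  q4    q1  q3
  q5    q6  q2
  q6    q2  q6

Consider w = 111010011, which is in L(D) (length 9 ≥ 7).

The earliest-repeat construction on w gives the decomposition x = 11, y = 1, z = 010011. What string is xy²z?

1111010011

xy^2z = 11·1·1·010011 = 1111010011.
Reading y = 1 takes D from q6 back to q6, so after x·y·y the machine is still in q6, and z then leads to the accepting state q2. Hence 1111010011 ∈ L(D).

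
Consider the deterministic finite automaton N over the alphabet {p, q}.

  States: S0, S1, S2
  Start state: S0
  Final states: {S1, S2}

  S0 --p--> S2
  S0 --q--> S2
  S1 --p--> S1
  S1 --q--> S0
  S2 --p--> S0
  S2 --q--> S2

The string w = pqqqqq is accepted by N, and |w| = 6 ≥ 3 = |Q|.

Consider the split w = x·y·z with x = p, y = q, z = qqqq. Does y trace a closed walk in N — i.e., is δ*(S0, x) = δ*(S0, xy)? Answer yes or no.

yes

Run of N on the first 2 characters of w = p q:
  step 0: S0  (start)
  step 1: S2  (read p: S0→S2)
  step 2: S2  (read q: S2→S2)

After x (step 1): S2. After xy (step 2): S2.
They match, so y = q drives N around a cycle from S2 back to itself; pumping y any number of times keeps N in S2 before reading z, and xyⁱz ∈ L(N) for every i ≥ 0.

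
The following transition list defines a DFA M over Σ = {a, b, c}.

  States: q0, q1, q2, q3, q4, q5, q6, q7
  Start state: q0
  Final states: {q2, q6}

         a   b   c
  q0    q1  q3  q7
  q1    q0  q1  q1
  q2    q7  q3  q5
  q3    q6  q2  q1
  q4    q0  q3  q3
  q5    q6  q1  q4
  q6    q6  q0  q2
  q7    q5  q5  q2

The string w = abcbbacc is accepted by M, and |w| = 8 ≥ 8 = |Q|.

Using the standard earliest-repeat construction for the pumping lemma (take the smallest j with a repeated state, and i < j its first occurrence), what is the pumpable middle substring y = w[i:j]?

State sequence: q0 -a-> q1 -b-> q1 -c-> q1 -b-> q1 -b-> q1 -a-> q0 -c-> q7 -c-> q2
First repeat at step 2: q1 was already visited.

So i = 1, j = 2, giving x = w[0:1] = a, y = w[1:2] = b, z = w[2:8] = cbbacc.
Check: |xy| = 2 ≤ 8 and |y| = 1 ≥ 1. Reading y takes M from q1 back to q1, so every xyⁱz is accepted.
Since M has 8 states, any run of length ≥ 8 visits 8+1 states, so by pigeonhole some state repeats within the first 8 steps — that repeat gives the pumpable loop.

b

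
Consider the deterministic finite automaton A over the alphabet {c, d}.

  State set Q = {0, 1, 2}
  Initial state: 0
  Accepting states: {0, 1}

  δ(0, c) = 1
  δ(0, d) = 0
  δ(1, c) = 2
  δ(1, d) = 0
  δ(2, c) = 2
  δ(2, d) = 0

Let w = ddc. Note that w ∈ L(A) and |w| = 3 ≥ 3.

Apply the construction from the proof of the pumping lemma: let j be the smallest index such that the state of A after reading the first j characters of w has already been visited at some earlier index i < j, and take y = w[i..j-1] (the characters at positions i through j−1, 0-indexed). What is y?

d

State sequence: 0 -d-> 0 -d-> 0 -c-> 1
First repeat at step 1: 0 was already visited.

So i = 0, j = 1, giving x = w[0:0] = ε, y = w[0:1] = d, z = w[1:3] = dc.
Check: |xy| = 1 ≤ 3 and |y| = 1 ≥ 1. Reading y takes A from 0 back to 0, so every xyⁱz is accepted.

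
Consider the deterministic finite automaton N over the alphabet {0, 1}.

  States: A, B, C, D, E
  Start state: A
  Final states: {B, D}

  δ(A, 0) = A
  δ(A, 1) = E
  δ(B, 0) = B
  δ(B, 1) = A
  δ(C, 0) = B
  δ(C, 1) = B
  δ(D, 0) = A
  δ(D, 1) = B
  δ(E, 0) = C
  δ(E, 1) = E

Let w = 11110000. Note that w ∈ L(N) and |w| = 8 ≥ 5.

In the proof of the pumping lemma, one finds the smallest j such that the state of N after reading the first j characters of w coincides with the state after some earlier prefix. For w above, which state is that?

State sequence: A -1-> E -1-> E -1-> E -1-> E -0-> C -0-> B -0-> B -0-> B
First repeat at step 2: E was already visited.

The earliest repeat is at step j = 2: N is in E, which it already visited at step i = 1.
With |Q| = 5, pigeonhole forces a state repeat no later than step 5; the substring read between the first and second visits to that state can be pumped.

E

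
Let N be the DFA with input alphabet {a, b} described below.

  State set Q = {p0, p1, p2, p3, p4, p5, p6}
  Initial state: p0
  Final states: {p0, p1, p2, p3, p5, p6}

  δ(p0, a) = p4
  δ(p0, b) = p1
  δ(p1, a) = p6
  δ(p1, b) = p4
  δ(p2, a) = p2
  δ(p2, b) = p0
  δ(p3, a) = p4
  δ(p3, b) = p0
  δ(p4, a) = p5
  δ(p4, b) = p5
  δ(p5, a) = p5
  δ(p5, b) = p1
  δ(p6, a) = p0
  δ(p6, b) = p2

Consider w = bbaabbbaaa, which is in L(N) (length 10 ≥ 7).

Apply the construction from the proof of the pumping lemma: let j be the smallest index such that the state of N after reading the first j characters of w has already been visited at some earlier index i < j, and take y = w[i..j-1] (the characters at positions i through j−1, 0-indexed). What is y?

a

State sequence: p0 -b-> p1 -b-> p4 -a-> p5 -a-> p5 -b-> p1 -b-> p4 -b-> p5 -a-> p5 -a-> p5 -a-> p5
First repeat at step 4: p5 was already visited.

So i = 3, j = 4, giving x = w[0:3] = bba, y = w[3:4] = a, z = w[4:10] = bbbaaa.
Check: |xy| = 4 ≤ 7 and |y| = 1 ≥ 1. Reading y takes N from p5 back to p5, so every xyⁱz is accepted.
Since N has 7 states, any run of length ≥ 7 visits 7+1 states, so by pigeonhole some state repeats within the first 7 steps — that repeat gives the pumpable loop.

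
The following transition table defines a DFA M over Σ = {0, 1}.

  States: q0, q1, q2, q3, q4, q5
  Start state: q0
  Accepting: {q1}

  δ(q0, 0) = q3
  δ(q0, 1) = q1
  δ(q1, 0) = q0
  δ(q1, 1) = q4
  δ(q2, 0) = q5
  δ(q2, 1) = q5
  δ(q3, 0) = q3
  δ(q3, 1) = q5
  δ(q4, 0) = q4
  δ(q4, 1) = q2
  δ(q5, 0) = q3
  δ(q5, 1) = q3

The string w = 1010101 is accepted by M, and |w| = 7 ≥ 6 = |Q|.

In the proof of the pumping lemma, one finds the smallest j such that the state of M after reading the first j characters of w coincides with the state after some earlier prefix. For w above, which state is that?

Run of M on w = 1 0 1 0 1 0 1:
  step 0: q0  (start)
  step 1: q1  (read 1: q0→q1)
  step 2: q0  (read 0: q1→q0)   ← first repeat (q0 seen earlier)
  step 3: q1  (read 1: q0→q1)
  step 4: q0  (read 0: q1→q0)
  step 5: q1  (read 1: q0→q1)
  step 6: q0  (read 0: q1→q0)
  step 7: q1  (read 1: q0→q1)

The earliest repeat is at step j = 2: M is in q0, which it already visited at step i = 0.
With |Q| = 6, pigeonhole forces a state repeat no later than step 6; the substring read between the first and second visits to that state can be pumped.

q0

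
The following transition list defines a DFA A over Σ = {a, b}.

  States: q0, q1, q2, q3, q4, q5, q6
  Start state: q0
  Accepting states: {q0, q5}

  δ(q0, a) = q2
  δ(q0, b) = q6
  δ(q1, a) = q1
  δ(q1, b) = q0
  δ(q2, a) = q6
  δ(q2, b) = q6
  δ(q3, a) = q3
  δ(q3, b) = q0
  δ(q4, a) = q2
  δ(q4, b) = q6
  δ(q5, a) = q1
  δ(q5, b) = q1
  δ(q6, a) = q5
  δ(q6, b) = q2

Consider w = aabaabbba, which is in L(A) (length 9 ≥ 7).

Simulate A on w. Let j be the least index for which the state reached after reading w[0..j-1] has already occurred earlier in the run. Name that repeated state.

Run of A on w = a a b a a b b b a:
  step 0: q0  (start)
  step 1: q2  (read a: q0→q2)
  step 2: q6  (read a: q2→q6)
  step 3: q2  (read b: q6→q2)   ← first repeat (q2 seen earlier)
  step 4: q6  (read a: q2→q6)
  step 5: q5  (read a: q6→q5)
  step 6: q1  (read b: q5→q1)
  step 7: q0  (read b: q1→q0)
  step 8: q6  (read b: q0→q6)
  step 9: q5  (read a: q6→q5)

The earliest repeat is at step j = 3: A is in q2, which it already visited at step i = 1.

q2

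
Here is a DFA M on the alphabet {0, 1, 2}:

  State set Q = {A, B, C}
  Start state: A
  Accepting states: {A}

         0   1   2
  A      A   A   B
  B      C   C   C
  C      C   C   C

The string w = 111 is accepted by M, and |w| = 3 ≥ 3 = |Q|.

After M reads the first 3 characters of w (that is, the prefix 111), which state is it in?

A

State sequence: A -1-> A -1-> A -1-> A

After reading 3 characters, M is in state A.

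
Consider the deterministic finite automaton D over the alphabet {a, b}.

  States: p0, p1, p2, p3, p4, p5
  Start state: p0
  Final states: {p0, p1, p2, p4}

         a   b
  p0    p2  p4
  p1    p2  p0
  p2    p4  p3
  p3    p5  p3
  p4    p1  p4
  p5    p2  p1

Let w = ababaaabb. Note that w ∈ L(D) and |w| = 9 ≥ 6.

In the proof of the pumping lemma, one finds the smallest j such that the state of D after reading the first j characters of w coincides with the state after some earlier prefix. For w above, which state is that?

p2

State sequence: p0 -a-> p2 -b-> p3 -a-> p5 -b-> p1 -a-> p2 -a-> p4 -a-> p1 -b-> p0 -b-> p4
First repeat at step 5: p2 was already visited.

The earliest repeat is at step j = 5: D is in p2, which it already visited at step i = 1.
The DFA has 6 states, so the proof of the pumping lemma guarantees a repeated state among the first 6+1 visited; the segment between the two visits is the pumpable y.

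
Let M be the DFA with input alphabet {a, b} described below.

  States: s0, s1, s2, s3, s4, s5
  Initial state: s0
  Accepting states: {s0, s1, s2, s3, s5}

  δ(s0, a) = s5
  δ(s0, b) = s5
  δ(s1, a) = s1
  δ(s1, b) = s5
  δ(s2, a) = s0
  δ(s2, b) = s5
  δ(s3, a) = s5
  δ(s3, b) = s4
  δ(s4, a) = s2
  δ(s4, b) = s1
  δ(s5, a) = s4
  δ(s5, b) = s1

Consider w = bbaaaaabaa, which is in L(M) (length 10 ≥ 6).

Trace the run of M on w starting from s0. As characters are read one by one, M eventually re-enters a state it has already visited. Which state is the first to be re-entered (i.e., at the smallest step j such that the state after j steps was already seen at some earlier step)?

Run of M on w = b b a a a a a b a a:
  step 0: s0  (start)
  step 1: s5  (read b: s0→s5)
  step 2: s1  (read b: s5→s1)
  step 3: s1  (read a: s1→s1)   ← first repeat (s1 seen earlier)
  step 4: s1  (read a: s1→s1)
  step 5: s1  (read a: s1→s1)
  step 6: s1  (read a: s1→s1)
  step 7: s1  (read a: s1→s1)
  step 8: s5  (read b: s1→s5)
  step 9: s4  (read a: s5→s4)
  step 10: s2  (read a: s4→s2)

The earliest repeat is at step j = 3: M is in s1, which it already visited at step i = 2.
Pumping length from the standard proof: p = 6 (the number of states). The repeated state found above gives |xy| = j ≤ 6 and |y| = j − i ≥ 1.

s1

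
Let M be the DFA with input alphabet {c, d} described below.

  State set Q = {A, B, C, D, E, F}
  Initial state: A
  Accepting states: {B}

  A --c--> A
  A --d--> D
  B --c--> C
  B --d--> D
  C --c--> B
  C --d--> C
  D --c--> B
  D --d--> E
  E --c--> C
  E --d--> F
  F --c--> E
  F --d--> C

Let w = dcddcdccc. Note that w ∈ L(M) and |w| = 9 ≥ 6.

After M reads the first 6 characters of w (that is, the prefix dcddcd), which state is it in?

C

Run of M on the first 6 characters of w = d c d d c d:
  step 0: A  (start)
  step 1: D  (read d: A→D)
  step 2: B  (read c: D→B)
  step 3: D  (read d: B→D)
  step 4: E  (read d: D→E)
  step 5: C  (read c: E→C)
  step 6: C  (read d: C→C)

After reading 6 characters, M is in state C.
(This kind of state-tracing is the core of the pumping-lemma construction: with 6 states, pigeonhole forces a repeat within the first 6 steps.)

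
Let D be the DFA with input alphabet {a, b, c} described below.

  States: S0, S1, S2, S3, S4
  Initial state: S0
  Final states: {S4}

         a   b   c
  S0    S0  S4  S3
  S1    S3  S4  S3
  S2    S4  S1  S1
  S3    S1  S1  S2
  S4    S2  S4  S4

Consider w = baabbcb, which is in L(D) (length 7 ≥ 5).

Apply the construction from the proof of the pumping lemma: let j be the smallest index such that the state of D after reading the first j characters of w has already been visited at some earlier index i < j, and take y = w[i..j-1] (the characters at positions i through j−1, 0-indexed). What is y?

aa

Run of D on w = b a a b b c b:
  step 0: S0  (start)
  step 1: S4  (read b: S0→S4)
  step 2: S2  (read a: S4→S2)
  step 3: S4  (read a: S2→S4)   ← first repeat (S4 seen earlier)
  step 4: S4  (read b: S4→S4)
  step 5: S4  (read b: S4→S4)
  step 6: S4  (read c: S4→S4)
  step 7: S4  (read b: S4→S4)

So i = 1, j = 3, giving x = w[0:1] = b, y = w[1:3] = aa, z = w[3:7] = bbcb.
Check: |xy| = 3 ≤ 5 and |y| = 2 ≥ 1. Reading y takes D from S4 back to S4, so every xyⁱz is accepted.
Pumping length from the standard proof: p = 5 (the number of states). The repeated state found above gives |xy| = j ≤ 5 and |y| = j − i ≥ 1.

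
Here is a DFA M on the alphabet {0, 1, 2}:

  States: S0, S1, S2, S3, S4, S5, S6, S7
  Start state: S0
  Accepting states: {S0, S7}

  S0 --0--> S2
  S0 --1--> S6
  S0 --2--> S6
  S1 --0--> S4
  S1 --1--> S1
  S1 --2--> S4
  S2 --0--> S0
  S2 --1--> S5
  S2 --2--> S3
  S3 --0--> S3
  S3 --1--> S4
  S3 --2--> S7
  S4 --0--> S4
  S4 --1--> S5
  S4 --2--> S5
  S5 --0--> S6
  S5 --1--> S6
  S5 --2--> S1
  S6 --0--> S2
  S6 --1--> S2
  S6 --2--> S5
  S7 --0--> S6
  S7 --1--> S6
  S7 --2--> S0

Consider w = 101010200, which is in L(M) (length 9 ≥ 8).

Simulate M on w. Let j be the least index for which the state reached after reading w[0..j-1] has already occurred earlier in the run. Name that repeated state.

S6

Run of M on w = 1 0 1 0 1 0 2 0 0:
  step 0: S0  (start)
  step 1: S6  (read 1: S0→S6)
  step 2: S2  (read 0: S6→S2)
  step 3: S5  (read 1: S2→S5)
  step 4: S6  (read 0: S5→S6)   ← first repeat (S6 seen earlier)
  step 5: S2  (read 1: S6→S2)
  step 6: S0  (read 0: S2→S0)
  step 7: S6  (read 2: S0→S6)
  step 8: S2  (read 0: S6→S2)
  step 9: S0  (read 0: S2→S0)

The earliest repeat is at step j = 4: M is in S6, which it already visited at step i = 1.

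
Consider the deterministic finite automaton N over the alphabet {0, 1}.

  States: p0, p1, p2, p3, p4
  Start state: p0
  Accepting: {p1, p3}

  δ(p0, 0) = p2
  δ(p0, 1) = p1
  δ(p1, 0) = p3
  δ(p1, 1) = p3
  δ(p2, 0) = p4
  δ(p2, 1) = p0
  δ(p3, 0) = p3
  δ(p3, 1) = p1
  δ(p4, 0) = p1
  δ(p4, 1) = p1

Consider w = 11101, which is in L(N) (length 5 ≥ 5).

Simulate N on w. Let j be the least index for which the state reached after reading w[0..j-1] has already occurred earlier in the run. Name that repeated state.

p1

Run of N on w = 1 1 1 0 1:
  step 0: p0  (start)
  step 1: p1  (read 1: p0→p1)
  step 2: p3  (read 1: p1→p3)
  step 3: p1  (read 1: p3→p1)   ← first repeat (p1 seen earlier)
  step 4: p3  (read 0: p1→p3)
  step 5: p1  (read 1: p3→p1)

The earliest repeat is at step j = 3: N is in p1, which it already visited at step i = 1.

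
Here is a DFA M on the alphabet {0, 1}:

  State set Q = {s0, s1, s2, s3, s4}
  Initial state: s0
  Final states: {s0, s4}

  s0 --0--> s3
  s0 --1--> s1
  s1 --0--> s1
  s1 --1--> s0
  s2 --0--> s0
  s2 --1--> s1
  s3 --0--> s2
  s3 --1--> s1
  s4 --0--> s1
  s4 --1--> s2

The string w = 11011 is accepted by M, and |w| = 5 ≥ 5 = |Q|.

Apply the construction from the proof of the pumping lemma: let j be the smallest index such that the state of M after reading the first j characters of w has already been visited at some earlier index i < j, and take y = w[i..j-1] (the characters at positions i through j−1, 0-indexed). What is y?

11

State sequence: s0 -1-> s1 -1-> s0 -0-> s3 -1-> s1 -1-> s0
First repeat at step 2: s0 was already visited.

So i = 0, j = 2, giving x = w[0:0] = ε, y = w[0:2] = 11, z = w[2:5] = 011.
Check: |xy| = 2 ≤ 5 and |y| = 2 ≥ 1. Reading y takes M from s0 back to s0, so every xyⁱz is accepted.
With |Q| = 5, pigeonhole forces a state repeat no later than step 5; the substring read between the first and second visits to that state can be pumped.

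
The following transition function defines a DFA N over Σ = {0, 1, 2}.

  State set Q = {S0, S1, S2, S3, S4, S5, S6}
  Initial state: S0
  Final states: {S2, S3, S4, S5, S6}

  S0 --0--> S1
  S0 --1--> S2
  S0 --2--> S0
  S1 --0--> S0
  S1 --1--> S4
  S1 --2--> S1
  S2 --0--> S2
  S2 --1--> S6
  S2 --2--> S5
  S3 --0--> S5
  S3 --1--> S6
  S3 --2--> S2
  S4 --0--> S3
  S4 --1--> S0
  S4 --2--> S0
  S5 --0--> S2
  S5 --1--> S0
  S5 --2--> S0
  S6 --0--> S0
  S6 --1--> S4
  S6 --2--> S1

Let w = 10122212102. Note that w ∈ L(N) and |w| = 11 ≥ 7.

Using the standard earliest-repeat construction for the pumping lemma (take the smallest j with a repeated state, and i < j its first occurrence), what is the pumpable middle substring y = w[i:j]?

0

State sequence: S0 -1-> S2 -0-> S2 -1-> S6 -2-> S1 -2-> S1 -2-> S1 -1-> S4 -2-> S0 -1-> S2 -0-> S2 -2-> S5
First repeat at step 2: S2 was already visited.

So i = 1, j = 2, giving x = w[0:1] = 1, y = w[1:2] = 0, z = w[2:11] = 122212102.
Check: |xy| = 2 ≤ 7 and |y| = 1 ≥ 1. Reading y takes N from S2 back to S2, so every xyⁱz is accepted.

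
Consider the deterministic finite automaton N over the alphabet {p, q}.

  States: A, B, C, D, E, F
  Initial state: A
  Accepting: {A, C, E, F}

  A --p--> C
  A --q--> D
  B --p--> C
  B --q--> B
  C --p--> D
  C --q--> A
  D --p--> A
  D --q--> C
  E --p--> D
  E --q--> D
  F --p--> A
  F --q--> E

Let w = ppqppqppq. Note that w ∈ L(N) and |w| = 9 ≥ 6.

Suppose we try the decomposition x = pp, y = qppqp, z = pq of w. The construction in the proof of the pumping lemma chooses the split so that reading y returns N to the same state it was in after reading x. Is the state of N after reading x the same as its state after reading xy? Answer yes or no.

Run of N on the first 7 characters of w = p p q p p q p:
  step 0: A  (start)
  step 1: C  (read p: A→C)
  step 2: D  (read p: C→D)
  step 3: C  (read q: D→C)
  step 4: D  (read p: C→D)
  step 5: A  (read p: D→A)
  step 6: D  (read q: A→D)
  step 7: A  (read p: D→A)

After x (step 2): D. After xy (step 7): A.
They differ (D ≠ A), so y is not a cycle from the state after x; this split is not the one the pumping-lemma construction produces, and pumping y need not keep the string in L(N).

no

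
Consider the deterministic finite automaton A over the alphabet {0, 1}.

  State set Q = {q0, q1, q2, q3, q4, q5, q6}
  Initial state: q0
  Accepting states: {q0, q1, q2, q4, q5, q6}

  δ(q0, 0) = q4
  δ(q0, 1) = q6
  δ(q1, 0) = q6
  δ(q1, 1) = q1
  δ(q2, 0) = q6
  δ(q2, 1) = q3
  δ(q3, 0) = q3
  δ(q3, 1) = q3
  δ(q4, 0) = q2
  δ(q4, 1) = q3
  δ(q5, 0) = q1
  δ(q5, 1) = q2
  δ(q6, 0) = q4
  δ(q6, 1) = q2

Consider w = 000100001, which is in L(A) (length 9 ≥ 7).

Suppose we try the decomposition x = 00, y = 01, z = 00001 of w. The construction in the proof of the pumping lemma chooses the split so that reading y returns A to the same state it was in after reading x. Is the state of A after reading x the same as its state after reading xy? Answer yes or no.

yes

State sequence: q0 -0-> q4 -0-> q2 -0-> q6 -1-> q2

After x (step 2): q2. After xy (step 4): q2.
They match, so y = 01 drives A around a cycle from q2 back to itself; pumping y any number of times keeps A in q2 before reading z, and xyⁱz ∈ L(A) for every i ≥ 0.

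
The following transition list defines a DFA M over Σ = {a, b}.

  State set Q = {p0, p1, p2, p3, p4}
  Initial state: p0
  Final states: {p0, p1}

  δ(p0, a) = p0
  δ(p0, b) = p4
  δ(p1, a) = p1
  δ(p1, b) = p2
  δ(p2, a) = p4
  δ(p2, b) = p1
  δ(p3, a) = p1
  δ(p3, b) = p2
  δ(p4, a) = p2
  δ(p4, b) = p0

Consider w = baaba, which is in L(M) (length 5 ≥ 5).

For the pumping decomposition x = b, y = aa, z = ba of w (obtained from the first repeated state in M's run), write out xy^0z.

xy⁰z = xz = b·ba = bba.
Reading y = aa takes M from p4 back to p4, so after x the machine is still in p4, and z then leads to the accepting state p0. Hence bba ∈ L(M).

bba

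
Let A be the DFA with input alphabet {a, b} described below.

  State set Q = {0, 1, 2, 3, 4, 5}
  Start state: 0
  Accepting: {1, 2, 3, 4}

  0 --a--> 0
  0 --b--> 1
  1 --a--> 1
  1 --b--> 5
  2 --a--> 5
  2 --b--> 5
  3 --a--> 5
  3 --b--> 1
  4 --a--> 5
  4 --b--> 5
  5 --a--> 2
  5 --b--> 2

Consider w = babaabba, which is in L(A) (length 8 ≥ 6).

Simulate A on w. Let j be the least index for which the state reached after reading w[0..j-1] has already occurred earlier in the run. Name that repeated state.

State sequence: 0 -b-> 1 -a-> 1 -b-> 5 -a-> 2 -a-> 5 -b-> 2 -b-> 5 -a-> 2
First repeat at step 2: 1 was already visited.

The earliest repeat is at step j = 2: A is in 1, which it already visited at step i = 1.
With |Q| = 6, pigeonhole forces a state repeat no later than step 6; the substring read between the first and second visits to that state can be pumped.

1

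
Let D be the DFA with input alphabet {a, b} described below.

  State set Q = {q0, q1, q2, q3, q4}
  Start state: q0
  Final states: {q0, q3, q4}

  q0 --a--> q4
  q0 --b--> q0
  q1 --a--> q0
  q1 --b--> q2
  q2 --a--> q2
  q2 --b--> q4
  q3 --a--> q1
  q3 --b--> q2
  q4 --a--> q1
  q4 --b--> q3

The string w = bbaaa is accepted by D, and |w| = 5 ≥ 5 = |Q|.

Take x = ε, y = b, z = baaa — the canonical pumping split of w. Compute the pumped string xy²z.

bbbaaa

xy^2z = ε·b·b·baaa = bbbaaa.
Reading y = b takes D from q0 back to q0, so after x·y·y the machine is still in q0, and z then leads to the accepting state q0. Hence bbbaaa ∈ L(D).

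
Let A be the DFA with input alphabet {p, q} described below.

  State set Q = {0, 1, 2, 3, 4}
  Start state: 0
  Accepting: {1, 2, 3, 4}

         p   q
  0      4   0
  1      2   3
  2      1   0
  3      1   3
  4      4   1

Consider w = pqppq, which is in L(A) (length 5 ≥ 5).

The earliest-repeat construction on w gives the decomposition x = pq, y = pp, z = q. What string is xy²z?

xy^2z = pq·pp·pp·q = pqppppq.
Reading y = pp takes A from 1 back to 1, so after x·y·y the machine is still in 1, and z then leads to the accepting state 3. Hence pqppppq ∈ L(A).

pqppppq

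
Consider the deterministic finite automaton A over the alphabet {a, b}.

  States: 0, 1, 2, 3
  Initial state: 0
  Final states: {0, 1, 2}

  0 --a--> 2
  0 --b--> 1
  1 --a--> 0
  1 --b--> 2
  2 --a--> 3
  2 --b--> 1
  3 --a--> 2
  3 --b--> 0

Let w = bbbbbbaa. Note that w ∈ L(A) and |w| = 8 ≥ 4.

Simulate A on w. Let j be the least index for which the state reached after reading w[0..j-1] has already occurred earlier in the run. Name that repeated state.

Run of A on w = b b b b b b a a:
  step 0: 0  (start)
  step 1: 1  (read b: 0→1)
  step 2: 2  (read b: 1→2)
  step 3: 1  (read b: 2→1)   ← first repeat (1 seen earlier)
  step 4: 2  (read b: 1→2)
  step 5: 1  (read b: 2→1)
  step 6: 2  (read b: 1→2)
  step 7: 3  (read a: 2→3)
  step 8: 2  (read a: 3→2)

The earliest repeat is at step j = 3: A is in 1, which it already visited at step i = 1.

1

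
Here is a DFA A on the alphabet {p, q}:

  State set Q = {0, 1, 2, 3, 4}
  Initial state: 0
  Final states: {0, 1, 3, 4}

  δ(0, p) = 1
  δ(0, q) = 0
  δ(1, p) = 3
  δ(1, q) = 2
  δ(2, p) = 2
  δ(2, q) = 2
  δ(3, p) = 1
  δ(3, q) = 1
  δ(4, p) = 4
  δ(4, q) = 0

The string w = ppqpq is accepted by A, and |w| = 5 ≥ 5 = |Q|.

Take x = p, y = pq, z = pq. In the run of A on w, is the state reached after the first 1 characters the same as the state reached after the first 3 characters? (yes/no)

State sequence: 0 -p-> 1 -p-> 3 -q-> 1

After x (step 1): 1. After xy (step 3): 1.
They match, so y = pq drives A around a cycle from 1 back to itself; pumping y any number of times keeps A in 1 before reading z, and xyⁱz ∈ L(A) for every i ≥ 0.

yes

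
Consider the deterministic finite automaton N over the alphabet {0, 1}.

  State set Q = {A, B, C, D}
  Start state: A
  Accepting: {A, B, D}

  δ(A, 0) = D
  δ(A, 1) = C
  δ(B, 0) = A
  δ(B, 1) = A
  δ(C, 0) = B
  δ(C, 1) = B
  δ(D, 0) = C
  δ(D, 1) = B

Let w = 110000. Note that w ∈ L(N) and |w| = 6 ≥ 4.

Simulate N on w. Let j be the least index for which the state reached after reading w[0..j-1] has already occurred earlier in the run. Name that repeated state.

A

State sequence: A -1-> C -1-> B -0-> A -0-> D -0-> C -0-> B
First repeat at step 3: A was already visited.

The earliest repeat is at step j = 3: N is in A, which it already visited at step i = 0.
The DFA has 4 states, so the proof of the pumping lemma guarantees a repeated state among the first 4+1 visited; the segment between the two visits is the pumpable y.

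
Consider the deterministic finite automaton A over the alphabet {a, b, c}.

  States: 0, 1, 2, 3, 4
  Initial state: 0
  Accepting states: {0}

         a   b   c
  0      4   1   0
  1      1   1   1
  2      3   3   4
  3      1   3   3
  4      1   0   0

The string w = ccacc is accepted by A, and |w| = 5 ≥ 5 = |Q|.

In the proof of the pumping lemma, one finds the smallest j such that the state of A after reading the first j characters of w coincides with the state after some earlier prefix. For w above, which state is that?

0

State sequence: 0 -c-> 0 -c-> 0 -a-> 4 -c-> 0 -c-> 0
First repeat at step 1: 0 was already visited.

The earliest repeat is at step j = 1: A is in 0, which it already visited at step i = 0.
Since A has 5 states, any run of length ≥ 5 visits 5+1 states, so by pigeonhole some state repeats within the first 5 steps — that repeat gives the pumpable loop.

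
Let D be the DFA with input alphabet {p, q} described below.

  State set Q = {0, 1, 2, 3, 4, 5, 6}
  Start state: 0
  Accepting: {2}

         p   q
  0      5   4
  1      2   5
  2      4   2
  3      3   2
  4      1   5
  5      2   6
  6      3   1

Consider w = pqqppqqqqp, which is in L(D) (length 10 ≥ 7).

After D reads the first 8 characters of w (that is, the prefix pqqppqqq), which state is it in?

Run of D on the first 8 characters of w = p q q p p q q q:
  step 0: 0  (start)
  step 1: 5  (read p: 0→5)
  step 2: 6  (read q: 5→6)
  step 3: 1  (read q: 6→1)
  step 4: 2  (read p: 1→2)
  step 5: 4  (read p: 2→4)
  step 6: 5  (read q: 4→5)
  step 7: 6  (read q: 5→6)
  step 8: 1  (read q: 6→1)

After reading 8 characters, D is in state 1.

1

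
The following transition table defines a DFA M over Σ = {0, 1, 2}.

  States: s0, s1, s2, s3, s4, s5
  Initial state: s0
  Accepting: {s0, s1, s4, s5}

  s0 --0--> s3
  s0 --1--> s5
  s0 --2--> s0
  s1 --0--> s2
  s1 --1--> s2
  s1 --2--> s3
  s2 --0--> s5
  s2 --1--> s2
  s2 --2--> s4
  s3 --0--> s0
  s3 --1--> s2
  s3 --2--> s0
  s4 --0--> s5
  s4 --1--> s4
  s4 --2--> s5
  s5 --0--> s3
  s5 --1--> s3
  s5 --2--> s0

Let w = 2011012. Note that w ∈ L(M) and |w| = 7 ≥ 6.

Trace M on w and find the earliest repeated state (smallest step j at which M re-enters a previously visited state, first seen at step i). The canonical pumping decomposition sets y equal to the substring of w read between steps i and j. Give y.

2

State sequence: s0 -2-> s0 -0-> s3 -1-> s2 -1-> s2 -0-> s5 -1-> s3 -2-> s0
First repeat at step 1: s0 was already visited.

So i = 0, j = 1, giving x = w[0:0] = ε, y = w[0:1] = 2, z = w[1:7] = 011012.
Check: |xy| = 1 ≤ 6 and |y| = 1 ≥ 1. Reading y takes M from s0 back to s0, so every xyⁱz is accepted.
The DFA has 6 states, so the proof of the pumping lemma guarantees a repeated state among the first 6+1 visited; the segment between the two visits is the pumpable y.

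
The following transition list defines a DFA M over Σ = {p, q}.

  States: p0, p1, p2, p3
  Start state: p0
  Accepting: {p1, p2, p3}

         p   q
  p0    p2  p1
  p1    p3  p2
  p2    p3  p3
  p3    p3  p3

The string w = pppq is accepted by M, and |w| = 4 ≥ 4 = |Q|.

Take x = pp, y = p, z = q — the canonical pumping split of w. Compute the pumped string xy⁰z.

xy⁰z = xz = pp·q = ppq.
Reading y = p takes M from p3 back to p3, so after x the machine is still in p3, and z then leads to the accepting state p3. Hence ppq ∈ L(M).

ppq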